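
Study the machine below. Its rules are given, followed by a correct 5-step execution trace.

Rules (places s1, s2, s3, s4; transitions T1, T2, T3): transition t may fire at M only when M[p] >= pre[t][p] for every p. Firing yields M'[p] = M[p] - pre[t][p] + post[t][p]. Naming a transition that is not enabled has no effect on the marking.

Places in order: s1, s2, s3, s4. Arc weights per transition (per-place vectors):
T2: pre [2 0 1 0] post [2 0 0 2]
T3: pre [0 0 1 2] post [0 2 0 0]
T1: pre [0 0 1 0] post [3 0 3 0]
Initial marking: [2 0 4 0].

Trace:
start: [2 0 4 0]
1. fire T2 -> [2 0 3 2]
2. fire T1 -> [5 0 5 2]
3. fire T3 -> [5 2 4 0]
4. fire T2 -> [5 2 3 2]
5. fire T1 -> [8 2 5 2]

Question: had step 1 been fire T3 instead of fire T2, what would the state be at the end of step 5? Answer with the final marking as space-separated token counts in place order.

8 0 7 2

(re-executing from step 1 with the substitution; state before step 1: [2 0 4 0])
1. fire T3 -> [2 0 4 0]
2. fire T1 -> [5 0 6 0]
3. fire T3 -> [5 0 6 0]
4. fire T2 -> [5 0 5 2]
5. fire T1 -> [8 0 7 2]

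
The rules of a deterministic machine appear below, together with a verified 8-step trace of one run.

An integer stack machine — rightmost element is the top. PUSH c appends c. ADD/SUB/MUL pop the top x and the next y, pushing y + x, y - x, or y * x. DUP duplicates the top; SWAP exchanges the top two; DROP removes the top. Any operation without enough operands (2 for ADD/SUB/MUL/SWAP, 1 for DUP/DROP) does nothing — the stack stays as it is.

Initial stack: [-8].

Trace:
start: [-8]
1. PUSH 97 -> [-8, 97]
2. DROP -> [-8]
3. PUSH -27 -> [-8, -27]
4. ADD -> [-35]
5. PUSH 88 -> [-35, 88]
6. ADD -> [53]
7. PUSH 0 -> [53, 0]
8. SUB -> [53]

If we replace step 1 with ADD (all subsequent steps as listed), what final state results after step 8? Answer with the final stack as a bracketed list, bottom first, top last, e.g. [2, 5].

[61]

(re-executing from step 1 with the substitution; state before step 1: [-8])
1. ADD -> [-8]
2. DROP -> []
3. PUSH -27 -> [-27]
4. ADD -> [-27]
5. PUSH 88 -> [-27, 88]
6. ADD -> [61]
7. PUSH 0 -> [61, 0]
8. SUB -> [61]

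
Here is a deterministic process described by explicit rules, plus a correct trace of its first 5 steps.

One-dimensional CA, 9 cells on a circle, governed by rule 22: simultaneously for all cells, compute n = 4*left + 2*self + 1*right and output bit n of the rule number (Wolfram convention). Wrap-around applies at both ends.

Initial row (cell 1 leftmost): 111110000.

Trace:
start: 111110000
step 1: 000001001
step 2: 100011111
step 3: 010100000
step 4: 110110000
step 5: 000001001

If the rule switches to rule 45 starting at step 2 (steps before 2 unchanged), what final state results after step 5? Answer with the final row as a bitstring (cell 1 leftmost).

(re-executing steps 2..5 under rule 45; state before step 2: 000001001)
step 2: 011101001
step 3: 110011001
step 4: 000010001
step 5: 011010101

011010101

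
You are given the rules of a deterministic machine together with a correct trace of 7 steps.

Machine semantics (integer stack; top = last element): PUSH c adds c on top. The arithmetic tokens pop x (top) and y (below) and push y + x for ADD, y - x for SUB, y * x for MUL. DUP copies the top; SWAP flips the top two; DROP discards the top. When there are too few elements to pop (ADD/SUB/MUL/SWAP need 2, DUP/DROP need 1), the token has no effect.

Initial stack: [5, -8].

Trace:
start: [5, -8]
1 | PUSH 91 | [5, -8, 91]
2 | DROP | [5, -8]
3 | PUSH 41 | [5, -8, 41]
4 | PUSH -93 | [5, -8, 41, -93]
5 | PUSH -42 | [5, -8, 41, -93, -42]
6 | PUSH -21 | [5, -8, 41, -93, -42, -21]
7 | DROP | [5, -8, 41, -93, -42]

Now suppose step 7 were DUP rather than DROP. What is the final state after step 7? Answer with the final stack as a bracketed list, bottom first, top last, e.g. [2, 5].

[5, -8, 41, -93, -42, -21, -21]

(re-executing from step 7 with the substitution; state before step 7: [5, -8, 41, -93, -42, -21])
7 | DUP | [5, -8, 41, -93, -42, -21, -21]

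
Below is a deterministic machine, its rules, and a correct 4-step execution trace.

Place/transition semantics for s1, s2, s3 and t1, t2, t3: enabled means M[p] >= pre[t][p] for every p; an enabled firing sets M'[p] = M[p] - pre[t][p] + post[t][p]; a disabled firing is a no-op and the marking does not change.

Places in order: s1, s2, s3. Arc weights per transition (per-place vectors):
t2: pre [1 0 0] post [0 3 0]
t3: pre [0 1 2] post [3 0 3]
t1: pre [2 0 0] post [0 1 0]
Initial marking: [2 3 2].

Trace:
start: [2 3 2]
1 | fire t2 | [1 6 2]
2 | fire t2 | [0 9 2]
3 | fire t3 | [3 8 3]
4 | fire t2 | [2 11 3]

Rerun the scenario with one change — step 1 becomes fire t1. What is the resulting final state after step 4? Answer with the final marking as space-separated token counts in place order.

2 6 3

(re-executing from step 1 with the substitution; state before step 1: [2 3 2])
1 | fire t1 | [0 4 2]
2 | fire t2 | [0 4 2]
3 | fire t3 | [3 3 3]
4 | fire t2 | [2 6 3]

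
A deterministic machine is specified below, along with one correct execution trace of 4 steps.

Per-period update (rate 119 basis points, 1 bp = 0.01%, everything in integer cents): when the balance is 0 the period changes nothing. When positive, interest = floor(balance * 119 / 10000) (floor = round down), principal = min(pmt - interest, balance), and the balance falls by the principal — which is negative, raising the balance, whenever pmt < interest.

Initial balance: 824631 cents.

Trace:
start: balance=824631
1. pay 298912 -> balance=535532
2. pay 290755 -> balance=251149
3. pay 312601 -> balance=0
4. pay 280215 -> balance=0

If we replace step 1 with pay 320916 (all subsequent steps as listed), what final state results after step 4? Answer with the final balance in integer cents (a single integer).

0

(re-executing from step 1 with the substitution; state before step 1: balance=824631)
1. pay 320916 -> balance=513528
2. pay 290755 -> balance=228883
3. pay 312601 -> balance=0
4. pay 280215 -> balance=0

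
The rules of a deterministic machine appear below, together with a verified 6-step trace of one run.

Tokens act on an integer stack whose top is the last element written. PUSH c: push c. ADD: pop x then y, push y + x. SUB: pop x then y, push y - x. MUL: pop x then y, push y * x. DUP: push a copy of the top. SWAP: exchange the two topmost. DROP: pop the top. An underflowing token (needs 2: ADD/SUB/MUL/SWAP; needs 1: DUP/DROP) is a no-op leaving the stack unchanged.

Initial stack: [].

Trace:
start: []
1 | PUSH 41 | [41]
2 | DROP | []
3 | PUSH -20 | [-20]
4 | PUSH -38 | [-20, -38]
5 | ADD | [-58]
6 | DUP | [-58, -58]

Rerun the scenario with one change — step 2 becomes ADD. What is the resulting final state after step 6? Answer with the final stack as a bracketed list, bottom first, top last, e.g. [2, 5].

(re-executing from step 2 with the substitution; state before step 2: [41])
2 | ADD | [41]
3 | PUSH -20 | [41, -20]
4 | PUSH -38 | [41, -20, -38]
5 | ADD | [41, -58]
6 | DUP | [41, -58, -58]

[41, -58, -58]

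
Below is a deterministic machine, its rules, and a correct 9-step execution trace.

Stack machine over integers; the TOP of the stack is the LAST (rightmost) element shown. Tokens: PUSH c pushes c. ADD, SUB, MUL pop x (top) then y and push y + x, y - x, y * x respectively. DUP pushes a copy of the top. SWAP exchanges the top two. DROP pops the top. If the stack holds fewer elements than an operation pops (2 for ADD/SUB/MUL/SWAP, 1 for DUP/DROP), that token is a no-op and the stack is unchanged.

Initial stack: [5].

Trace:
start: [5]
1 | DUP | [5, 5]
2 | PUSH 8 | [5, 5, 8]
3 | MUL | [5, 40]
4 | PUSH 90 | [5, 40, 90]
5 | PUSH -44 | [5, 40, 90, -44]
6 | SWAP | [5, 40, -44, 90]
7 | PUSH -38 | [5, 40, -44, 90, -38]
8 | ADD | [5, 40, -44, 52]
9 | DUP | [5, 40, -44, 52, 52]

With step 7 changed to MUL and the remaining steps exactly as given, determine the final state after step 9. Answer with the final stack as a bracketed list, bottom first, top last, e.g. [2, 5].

[5, -3920, -3920]

(re-executing from step 7 with the substitution; state before step 7: [5, 40, -44, 90])
7 | MUL | [5, 40, -3960]
8 | ADD | [5, -3920]
9 | DUP | [5, -3920, -3920]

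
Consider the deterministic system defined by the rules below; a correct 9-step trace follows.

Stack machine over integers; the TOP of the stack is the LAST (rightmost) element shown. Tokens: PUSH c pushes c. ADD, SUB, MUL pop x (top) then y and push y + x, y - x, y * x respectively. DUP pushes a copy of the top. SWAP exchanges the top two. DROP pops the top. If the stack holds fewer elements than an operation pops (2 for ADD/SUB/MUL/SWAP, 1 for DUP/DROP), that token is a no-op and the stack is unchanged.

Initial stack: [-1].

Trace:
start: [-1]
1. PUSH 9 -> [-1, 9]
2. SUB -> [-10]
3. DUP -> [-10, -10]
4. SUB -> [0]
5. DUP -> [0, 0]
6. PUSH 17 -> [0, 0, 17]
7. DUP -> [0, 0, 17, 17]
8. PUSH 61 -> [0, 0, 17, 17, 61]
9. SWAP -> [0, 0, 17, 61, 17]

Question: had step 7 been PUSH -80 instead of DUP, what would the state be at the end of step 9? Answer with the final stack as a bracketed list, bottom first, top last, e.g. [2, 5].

[0, 0, 17, 61, -80]

(re-executing from step 7 with the substitution; state before step 7: [0, 0, 17])
7. PUSH -80 -> [0, 0, 17, -80]
8. PUSH 61 -> [0, 0, 17, -80, 61]
9. SWAP -> [0, 0, 17, 61, -80]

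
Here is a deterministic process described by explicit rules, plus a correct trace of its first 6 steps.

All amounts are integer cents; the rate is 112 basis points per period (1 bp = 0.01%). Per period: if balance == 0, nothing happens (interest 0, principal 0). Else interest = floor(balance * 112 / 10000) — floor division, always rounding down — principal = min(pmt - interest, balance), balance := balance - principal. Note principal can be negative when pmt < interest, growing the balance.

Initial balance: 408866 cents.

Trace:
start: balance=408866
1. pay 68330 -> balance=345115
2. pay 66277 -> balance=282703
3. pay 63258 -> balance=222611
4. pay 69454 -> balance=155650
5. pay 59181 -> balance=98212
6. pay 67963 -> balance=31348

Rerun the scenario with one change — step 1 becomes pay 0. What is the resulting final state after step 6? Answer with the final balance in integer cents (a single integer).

(re-executing from step 1 with the substitution; state before step 1: balance=408866)
1. pay 0 -> balance=413445
2. pay 66277 -> balance=351798
3. pay 63258 -> balance=292480
4. pay 69454 -> balance=226301
5. pay 59181 -> balance=169654
6. pay 67963 -> balance=103591

103591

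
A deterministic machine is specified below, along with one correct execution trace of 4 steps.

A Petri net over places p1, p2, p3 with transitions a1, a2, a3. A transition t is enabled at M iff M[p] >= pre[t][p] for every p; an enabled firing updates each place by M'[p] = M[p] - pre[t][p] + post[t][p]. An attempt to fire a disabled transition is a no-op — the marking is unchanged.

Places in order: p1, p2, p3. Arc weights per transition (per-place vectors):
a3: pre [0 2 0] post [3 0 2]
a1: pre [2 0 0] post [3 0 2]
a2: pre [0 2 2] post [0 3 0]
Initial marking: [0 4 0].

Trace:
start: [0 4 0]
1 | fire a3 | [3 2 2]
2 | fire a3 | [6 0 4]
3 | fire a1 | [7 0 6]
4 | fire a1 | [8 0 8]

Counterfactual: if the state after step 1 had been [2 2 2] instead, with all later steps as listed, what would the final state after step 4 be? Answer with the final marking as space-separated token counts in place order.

7 0 8

state after step 1 := [2 2 2]
2 | fire a3 | [5 0 4]
3 | fire a1 | [6 0 6]
4 | fire a1 | [7 0 8]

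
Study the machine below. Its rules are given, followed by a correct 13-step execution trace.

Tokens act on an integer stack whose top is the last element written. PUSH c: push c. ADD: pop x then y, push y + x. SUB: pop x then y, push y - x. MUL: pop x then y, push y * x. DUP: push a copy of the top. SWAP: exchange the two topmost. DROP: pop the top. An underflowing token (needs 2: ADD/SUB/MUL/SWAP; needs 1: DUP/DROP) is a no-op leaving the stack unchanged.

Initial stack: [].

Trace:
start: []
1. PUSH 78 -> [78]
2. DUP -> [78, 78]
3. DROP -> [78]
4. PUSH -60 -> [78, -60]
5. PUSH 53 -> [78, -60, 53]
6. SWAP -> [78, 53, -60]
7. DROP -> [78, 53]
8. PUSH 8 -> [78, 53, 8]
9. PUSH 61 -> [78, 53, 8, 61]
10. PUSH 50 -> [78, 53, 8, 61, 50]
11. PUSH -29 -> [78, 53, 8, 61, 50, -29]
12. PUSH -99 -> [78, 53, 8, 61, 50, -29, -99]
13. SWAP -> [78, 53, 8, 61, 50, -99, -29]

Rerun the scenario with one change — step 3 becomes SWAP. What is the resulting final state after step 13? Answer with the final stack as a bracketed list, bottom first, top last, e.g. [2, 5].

(re-executing from step 3 with the substitution; state before step 3: [78, 78])
3. SWAP -> [78, 78]
4. PUSH -60 -> [78, 78, -60]
5. PUSH 53 -> [78, 78, -60, 53]
6. SWAP -> [78, 78, 53, -60]
7. DROP -> [78, 78, 53]
8. PUSH 8 -> [78, 78, 53, 8]
9. PUSH 61 -> [78, 78, 53, 8, 61]
10. PUSH 50 -> [78, 78, 53, 8, 61, 50]
11. PUSH -29 -> [78, 78, 53, 8, 61, 50, -29]
12. PUSH -99 -> [78, 78, 53, 8, 61, 50, -29, -99]
13. SWAP -> [78, 78, 53, 8, 61, 50, -99, -29]

[78, 78, 53, 8, 61, 50, -99, -29]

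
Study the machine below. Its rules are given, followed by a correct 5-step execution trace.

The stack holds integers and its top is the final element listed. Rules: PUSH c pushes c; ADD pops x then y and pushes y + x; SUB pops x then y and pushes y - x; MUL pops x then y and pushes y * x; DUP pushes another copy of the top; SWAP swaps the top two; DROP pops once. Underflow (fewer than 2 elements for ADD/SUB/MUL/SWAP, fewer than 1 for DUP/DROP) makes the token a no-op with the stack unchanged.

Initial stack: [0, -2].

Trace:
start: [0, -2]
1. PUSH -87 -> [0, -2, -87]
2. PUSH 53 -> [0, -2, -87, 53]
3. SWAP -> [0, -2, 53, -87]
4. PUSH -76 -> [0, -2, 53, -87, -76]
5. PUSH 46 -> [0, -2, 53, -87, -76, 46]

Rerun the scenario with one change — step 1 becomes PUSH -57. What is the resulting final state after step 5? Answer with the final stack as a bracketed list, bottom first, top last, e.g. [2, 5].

[0, -2, 53, -57, -76, 46]

(re-executing from step 1 with the substitution; state before step 1: [0, -2])
1. PUSH -57 -> [0, -2, -57]
2. PUSH 53 -> [0, -2, -57, 53]
3. SWAP -> [0, -2, 53, -57]
4. PUSH -76 -> [0, -2, 53, -57, -76]
5. PUSH 46 -> [0, -2, 53, -57, -76, 46]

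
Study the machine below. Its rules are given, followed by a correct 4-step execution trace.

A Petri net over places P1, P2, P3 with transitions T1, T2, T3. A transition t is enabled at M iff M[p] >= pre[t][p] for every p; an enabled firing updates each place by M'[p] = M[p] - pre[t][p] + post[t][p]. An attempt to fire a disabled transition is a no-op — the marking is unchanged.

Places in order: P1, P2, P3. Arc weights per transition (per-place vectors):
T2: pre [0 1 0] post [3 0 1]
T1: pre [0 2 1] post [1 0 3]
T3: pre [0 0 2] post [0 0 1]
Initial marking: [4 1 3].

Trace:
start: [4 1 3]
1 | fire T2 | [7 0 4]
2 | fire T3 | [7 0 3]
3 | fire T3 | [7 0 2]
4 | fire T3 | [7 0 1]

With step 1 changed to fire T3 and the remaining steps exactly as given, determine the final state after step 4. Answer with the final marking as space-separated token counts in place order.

(re-executing from step 1 with the substitution; state before step 1: [4 1 3])
1 | fire T3 | [4 1 2]
2 | fire T3 | [4 1 1]
3 | fire T3 | [4 1 1]
4 | fire T3 | [4 1 1]

4 1 1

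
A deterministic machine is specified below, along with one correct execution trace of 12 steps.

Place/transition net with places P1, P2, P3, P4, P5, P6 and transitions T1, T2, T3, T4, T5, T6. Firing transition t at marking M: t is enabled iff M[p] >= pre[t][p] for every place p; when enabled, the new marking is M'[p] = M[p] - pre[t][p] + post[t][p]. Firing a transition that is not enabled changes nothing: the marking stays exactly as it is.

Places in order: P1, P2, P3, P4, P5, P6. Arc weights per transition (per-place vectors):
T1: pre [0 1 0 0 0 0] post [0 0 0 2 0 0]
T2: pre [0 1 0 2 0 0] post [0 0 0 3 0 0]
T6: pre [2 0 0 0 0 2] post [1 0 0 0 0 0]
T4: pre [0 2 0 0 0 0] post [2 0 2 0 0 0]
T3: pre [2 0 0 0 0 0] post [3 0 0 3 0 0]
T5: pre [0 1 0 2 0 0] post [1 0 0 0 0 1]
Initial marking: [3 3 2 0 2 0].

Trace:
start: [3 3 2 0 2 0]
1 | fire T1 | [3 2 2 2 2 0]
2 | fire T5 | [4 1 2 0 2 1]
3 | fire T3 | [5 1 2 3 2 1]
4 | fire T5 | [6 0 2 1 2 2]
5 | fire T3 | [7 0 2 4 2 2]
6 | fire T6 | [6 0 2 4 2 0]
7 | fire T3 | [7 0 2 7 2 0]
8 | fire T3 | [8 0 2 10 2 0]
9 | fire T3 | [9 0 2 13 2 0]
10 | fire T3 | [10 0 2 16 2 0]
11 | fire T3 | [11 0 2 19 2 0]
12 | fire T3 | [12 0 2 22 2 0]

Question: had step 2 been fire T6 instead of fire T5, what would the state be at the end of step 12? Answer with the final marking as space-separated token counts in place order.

(re-executing from step 2 with the substitution; state before step 2: [3 2 2 2 2 0])
2 | fire T6 | [3 2 2 2 2 0]
3 | fire T3 | [4 2 2 5 2 0]
4 | fire T5 | [5 1 2 3 2 1]
5 | fire T3 | [6 1 2 6 2 1]
6 | fire T6 | [6 1 2 6 2 1]
7 | fire T3 | [7 1 2 9 2 1]
8 | fire T3 | [8 1 2 12 2 1]
9 | fire T3 | [9 1 2 15 2 1]
10 | fire T3 | [10 1 2 18 2 1]
11 | fire T3 | [11 1 2 21 2 1]
12 | fire T3 | [12 1 2 24 2 1]

12 1 2 24 2 1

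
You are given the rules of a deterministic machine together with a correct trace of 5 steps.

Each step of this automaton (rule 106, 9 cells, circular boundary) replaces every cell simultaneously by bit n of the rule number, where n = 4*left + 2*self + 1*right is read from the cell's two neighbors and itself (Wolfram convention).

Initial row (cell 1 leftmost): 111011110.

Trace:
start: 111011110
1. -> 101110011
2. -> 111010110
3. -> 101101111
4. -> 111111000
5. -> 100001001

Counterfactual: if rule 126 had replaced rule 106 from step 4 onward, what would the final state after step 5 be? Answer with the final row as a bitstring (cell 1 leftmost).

100001101

(re-executing steps 4..5 under rule 126; state before step 4: 101101111)
4. -> 111111000
5. -> 100001101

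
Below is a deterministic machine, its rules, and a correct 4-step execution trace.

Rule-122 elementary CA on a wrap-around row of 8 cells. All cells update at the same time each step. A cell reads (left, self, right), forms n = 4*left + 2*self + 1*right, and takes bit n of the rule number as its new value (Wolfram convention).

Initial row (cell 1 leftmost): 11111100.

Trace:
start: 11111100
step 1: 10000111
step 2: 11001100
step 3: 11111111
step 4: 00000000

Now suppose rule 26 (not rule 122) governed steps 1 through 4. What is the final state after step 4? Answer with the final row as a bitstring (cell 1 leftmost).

00001001

(re-executing steps 1..4 under rule 26; state before step 1: 11111100)
step 1: 10000011
step 2: 01000110
step 3: 10101101
step 4: 00001001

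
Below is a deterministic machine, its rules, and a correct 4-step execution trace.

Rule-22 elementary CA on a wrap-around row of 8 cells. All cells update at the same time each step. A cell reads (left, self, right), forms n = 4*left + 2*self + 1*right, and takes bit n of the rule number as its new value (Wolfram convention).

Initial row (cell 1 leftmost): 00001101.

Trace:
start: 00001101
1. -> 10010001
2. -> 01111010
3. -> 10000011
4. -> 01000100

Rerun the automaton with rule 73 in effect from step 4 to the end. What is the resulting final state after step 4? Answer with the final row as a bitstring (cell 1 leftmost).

10111010

(re-executing step 4 under rule 73; state before step 4: 10000011)
4. -> 10111010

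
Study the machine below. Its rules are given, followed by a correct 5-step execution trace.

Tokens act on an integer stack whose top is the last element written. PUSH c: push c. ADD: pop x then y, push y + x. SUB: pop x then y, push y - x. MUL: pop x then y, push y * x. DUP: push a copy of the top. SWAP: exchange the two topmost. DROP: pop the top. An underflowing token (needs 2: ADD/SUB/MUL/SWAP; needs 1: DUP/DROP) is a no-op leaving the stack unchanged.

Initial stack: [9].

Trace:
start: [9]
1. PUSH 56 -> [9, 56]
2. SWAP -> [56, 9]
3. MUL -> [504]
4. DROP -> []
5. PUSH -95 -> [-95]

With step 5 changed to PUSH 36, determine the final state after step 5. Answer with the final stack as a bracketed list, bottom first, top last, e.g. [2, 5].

[36]

(re-executing from step 5 with the substitution; state before step 5: [])
5. PUSH 36 -> [36]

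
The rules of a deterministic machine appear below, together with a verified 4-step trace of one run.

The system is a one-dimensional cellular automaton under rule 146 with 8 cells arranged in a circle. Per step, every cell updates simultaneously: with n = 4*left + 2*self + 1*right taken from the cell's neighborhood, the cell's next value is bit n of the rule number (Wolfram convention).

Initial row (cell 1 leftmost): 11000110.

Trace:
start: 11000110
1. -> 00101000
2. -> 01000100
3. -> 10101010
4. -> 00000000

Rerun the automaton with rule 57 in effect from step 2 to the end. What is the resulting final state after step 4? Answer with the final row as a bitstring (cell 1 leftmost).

00101011

(re-executing steps 2..4 under rule 57; state before step 2: 00101000)
2. -> 10010111
3. -> 01001100
4. -> 00101011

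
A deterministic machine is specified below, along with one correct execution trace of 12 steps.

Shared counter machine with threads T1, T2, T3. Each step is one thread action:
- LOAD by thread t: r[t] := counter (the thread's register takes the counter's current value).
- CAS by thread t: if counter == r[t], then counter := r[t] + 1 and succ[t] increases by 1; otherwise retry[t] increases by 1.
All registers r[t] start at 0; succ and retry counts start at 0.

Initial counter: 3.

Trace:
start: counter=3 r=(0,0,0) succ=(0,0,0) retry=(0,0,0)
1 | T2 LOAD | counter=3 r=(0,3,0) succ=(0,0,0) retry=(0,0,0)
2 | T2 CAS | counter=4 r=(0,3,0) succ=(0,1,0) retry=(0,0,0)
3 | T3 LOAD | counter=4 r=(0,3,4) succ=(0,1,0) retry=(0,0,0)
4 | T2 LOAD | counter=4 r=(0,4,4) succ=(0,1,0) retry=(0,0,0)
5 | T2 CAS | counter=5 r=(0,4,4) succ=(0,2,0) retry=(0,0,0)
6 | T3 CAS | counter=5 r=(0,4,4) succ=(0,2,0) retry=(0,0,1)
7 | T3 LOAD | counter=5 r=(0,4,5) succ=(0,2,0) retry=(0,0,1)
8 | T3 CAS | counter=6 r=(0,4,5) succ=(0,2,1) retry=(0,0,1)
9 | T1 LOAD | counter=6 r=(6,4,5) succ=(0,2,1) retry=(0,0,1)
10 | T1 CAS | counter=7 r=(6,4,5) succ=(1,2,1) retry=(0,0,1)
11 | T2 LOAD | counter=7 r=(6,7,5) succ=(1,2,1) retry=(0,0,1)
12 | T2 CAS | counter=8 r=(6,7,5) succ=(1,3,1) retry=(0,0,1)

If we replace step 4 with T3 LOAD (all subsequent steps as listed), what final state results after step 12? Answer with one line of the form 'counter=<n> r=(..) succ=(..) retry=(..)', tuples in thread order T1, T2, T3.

counter=8 r=(6,7,5) succ=(1,2,2) retry=(0,1,0)

(re-executing from step 4 with the substitution; state before step 4: counter=4 r=(0,3,4) succ=(0,1,0) retry=(0,0,0))
4 | T3 LOAD | counter=4 r=(0,3,4) succ=(0,1,0) retry=(0,0,0)
5 | T2 CAS | counter=4 r=(0,3,4) succ=(0,1,0) retry=(0,1,0)
6 | T3 CAS | counter=5 r=(0,3,4) succ=(0,1,1) retry=(0,1,0)
7 | T3 LOAD | counter=5 r=(0,3,5) succ=(0,1,1) retry=(0,1,0)
8 | T3 CAS | counter=6 r=(0,3,5) succ=(0,1,2) retry=(0,1,0)
9 | T1 LOAD | counter=6 r=(6,3,5) succ=(0,1,2) retry=(0,1,0)
10 | T1 CAS | counter=7 r=(6,3,5) succ=(1,1,2) retry=(0,1,0)
11 | T2 LOAD | counter=7 r=(6,7,5) succ=(1,1,2) retry=(0,1,0)
12 | T2 CAS | counter=8 r=(6,7,5) succ=(1,2,2) retry=(0,1,0)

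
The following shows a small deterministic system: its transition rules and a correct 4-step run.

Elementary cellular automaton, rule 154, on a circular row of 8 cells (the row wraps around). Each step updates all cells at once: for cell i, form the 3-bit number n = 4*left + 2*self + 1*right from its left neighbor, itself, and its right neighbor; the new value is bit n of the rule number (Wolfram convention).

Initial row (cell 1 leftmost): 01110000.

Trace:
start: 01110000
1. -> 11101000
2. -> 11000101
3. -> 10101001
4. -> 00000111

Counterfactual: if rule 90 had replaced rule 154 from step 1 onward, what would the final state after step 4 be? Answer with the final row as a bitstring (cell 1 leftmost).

(re-executing steps 1..4 under rule 90; state before step 1: 01110000)
1. -> 11011000
2. -> 11011101
3. -> 01010101
4. -> 00000000

00000000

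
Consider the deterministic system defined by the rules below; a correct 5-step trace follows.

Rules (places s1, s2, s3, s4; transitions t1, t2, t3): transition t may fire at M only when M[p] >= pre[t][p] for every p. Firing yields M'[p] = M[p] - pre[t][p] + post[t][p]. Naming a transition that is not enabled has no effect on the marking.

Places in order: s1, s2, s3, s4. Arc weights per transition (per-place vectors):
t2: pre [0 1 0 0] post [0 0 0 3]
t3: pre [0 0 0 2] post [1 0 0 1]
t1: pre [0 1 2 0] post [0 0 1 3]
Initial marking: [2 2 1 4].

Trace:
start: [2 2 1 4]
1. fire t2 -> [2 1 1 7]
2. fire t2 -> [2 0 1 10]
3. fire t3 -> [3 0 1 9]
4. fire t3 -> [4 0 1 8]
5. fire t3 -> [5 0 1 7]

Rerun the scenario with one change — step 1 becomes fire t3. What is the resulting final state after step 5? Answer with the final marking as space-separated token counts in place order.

6 1 1 3

(re-executing from step 1 with the substitution; state before step 1: [2 2 1 4])
1. fire t3 -> [3 2 1 3]
2. fire t2 -> [3 1 1 6]
3. fire t3 -> [4 1 1 5]
4. fire t3 -> [5 1 1 4]
5. fire t3 -> [6 1 1 3]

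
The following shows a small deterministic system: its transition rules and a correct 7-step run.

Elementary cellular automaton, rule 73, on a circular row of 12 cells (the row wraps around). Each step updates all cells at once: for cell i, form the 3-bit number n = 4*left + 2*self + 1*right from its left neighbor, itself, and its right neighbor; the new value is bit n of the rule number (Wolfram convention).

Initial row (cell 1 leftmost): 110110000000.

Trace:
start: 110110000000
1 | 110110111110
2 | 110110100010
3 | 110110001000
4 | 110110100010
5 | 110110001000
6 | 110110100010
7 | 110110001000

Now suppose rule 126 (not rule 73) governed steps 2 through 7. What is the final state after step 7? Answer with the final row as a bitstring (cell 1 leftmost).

(re-executing steps 2..7 under rule 126; state before step 2: 110110111110)
2 | 111111100011
3 | 000000110110
4 | 000001111111
5 | 100011000001
6 | 110111100011
7 | 011100110110

011100110110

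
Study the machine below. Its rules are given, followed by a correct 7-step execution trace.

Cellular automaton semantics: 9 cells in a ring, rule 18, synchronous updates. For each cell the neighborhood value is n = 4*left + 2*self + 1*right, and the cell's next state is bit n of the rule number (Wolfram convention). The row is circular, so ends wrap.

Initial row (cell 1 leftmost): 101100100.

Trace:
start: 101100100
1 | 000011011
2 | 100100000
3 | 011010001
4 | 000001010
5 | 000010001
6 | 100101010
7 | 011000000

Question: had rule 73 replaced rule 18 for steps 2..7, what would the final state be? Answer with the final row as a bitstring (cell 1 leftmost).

011011011

(re-executing steps 2..7 under rule 73; state before step 2: 000011011)
2 | 011011011
3 | 011011011
4 | 011011011
5 | 011011011
6 | 011011011
7 | 011011011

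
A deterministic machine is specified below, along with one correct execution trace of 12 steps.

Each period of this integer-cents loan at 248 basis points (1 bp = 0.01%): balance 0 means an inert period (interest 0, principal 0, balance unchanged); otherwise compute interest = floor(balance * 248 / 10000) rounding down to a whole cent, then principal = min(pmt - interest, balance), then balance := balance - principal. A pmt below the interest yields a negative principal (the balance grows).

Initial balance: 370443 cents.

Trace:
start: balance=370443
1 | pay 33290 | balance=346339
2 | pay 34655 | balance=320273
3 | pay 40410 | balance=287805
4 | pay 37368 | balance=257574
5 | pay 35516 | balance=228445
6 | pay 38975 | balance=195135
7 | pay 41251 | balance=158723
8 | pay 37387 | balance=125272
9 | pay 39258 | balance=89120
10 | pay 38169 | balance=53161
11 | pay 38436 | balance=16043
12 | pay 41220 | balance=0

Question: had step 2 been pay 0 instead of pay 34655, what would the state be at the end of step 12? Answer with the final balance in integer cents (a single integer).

(re-executing from step 2 with the substitution; state before step 2: balance=346339)
2 | pay 0 | balance=354928
3 | pay 40410 | balance=323320
4 | pay 37368 | balance=293970
5 | pay 35516 | balance=265744
6 | pay 38975 | balance=233359
7 | pay 41251 | balance=197895
8 | pay 37387 | balance=165415
9 | pay 39258 | balance=130259
10 | pay 38169 | balance=95320
11 | pay 38436 | balance=59247
12 | pay 41220 | balance=19496

19496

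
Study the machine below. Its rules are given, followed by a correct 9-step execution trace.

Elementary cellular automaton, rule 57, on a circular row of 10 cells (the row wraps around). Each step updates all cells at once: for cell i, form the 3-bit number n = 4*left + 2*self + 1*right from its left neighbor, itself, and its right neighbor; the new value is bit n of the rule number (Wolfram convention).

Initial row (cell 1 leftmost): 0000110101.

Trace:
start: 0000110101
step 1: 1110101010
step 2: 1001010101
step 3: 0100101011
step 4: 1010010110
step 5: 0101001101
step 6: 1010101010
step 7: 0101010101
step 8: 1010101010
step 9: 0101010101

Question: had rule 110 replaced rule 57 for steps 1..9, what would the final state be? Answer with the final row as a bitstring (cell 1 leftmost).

0000110001

(re-executing steps 1..9 under rule 110; state before step 1: 0000110101)
step 1: 0001111111
step 2: 0011000001
step 3: 0111000011
step 4: 1101000111
step 5: 0111001100
step 6: 1101011100
step 7: 1111110101
step 8: 0000011111
step 9: 0000110001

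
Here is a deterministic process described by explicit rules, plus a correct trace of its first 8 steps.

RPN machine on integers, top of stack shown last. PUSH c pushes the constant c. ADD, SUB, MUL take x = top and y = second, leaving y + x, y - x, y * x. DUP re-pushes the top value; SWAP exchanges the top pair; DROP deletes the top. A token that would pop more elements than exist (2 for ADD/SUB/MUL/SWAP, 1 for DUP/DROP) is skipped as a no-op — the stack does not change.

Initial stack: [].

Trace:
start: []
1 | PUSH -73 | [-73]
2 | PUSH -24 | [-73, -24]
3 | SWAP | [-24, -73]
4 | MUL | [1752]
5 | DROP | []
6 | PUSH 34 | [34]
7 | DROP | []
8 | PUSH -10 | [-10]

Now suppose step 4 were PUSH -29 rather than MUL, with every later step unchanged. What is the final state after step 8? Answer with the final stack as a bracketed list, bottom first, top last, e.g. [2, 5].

[-24, -73, -10]

(re-executing from step 4 with the substitution; state before step 4: [-24, -73])
4 | PUSH -29 | [-24, -73, -29]
5 | DROP | [-24, -73]
6 | PUSH 34 | [-24, -73, 34]
7 | DROP | [-24, -73]
8 | PUSH -10 | [-24, -73, -10]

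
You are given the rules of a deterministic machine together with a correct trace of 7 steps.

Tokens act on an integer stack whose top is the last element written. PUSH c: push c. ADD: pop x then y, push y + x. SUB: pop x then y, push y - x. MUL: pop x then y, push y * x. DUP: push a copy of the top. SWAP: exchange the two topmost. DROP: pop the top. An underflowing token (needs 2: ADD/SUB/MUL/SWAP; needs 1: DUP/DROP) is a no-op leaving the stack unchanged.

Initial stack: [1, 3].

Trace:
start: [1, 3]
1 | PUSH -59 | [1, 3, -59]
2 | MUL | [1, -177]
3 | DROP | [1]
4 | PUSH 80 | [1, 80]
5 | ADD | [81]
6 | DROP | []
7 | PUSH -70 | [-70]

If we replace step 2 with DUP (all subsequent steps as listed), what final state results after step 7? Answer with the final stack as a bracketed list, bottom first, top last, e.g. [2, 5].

(re-executing from step 2 with the substitution; state before step 2: [1, 3, -59])
2 | DUP | [1, 3, -59, -59]
3 | DROP | [1, 3, -59]
4 | PUSH 80 | [1, 3, -59, 80]
5 | ADD | [1, 3, 21]
6 | DROP | [1, 3]
7 | PUSH -70 | [1, 3, -70]

[1, 3, -70]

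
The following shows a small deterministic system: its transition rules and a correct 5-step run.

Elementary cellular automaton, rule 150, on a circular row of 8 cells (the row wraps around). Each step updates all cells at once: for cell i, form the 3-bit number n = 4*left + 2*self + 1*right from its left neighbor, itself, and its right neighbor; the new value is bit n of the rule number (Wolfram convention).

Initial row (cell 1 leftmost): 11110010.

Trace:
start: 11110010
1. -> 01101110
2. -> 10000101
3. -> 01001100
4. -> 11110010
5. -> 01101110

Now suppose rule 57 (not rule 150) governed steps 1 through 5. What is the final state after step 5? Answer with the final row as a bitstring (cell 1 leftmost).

(re-executing steps 1..5 under rule 57; state before step 1: 11110010)
1. -> 10001001
2. -> 01100101
3. -> 11010010
4. -> 10101001
5. -> 01010101

01010101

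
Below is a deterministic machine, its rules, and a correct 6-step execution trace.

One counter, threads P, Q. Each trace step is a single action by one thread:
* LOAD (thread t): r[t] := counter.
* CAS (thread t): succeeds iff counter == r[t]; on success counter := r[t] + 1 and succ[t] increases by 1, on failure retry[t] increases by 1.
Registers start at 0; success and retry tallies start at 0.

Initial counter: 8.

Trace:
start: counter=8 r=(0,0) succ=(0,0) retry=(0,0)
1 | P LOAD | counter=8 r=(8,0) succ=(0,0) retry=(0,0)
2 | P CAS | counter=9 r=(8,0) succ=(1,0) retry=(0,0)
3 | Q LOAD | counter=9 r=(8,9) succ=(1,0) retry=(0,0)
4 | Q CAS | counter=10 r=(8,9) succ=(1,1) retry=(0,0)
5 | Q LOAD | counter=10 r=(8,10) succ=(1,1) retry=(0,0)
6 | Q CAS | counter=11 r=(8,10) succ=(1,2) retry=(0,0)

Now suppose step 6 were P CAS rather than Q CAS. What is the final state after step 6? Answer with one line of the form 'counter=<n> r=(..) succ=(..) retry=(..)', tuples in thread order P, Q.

counter=10 r=(8,10) succ=(1,1) retry=(1,0)

(re-executing from step 6 with the substitution; state before step 6: counter=10 r=(8,10) succ=(1,1) retry=(0,0))
6 | P CAS | counter=10 r=(8,10) succ=(1,1) retry=(1,0)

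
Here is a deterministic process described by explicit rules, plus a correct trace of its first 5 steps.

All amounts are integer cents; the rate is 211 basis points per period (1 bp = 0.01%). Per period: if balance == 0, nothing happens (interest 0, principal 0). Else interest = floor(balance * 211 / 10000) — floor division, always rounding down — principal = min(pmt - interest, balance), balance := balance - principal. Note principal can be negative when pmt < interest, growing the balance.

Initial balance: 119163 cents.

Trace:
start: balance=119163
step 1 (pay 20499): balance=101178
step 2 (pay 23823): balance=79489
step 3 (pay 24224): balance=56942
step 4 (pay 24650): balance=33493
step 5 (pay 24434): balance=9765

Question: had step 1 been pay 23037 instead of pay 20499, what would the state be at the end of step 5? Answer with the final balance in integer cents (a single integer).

(re-executing from step 1 with the substitution; state before step 1: balance=119163)
step 1 (pay 23037): balance=98640
step 2 (pay 23823): balance=76898
step 3 (pay 24224): balance=54296
step 4 (pay 24650): balance=30791
step 5 (pay 24434): balance=7006

7006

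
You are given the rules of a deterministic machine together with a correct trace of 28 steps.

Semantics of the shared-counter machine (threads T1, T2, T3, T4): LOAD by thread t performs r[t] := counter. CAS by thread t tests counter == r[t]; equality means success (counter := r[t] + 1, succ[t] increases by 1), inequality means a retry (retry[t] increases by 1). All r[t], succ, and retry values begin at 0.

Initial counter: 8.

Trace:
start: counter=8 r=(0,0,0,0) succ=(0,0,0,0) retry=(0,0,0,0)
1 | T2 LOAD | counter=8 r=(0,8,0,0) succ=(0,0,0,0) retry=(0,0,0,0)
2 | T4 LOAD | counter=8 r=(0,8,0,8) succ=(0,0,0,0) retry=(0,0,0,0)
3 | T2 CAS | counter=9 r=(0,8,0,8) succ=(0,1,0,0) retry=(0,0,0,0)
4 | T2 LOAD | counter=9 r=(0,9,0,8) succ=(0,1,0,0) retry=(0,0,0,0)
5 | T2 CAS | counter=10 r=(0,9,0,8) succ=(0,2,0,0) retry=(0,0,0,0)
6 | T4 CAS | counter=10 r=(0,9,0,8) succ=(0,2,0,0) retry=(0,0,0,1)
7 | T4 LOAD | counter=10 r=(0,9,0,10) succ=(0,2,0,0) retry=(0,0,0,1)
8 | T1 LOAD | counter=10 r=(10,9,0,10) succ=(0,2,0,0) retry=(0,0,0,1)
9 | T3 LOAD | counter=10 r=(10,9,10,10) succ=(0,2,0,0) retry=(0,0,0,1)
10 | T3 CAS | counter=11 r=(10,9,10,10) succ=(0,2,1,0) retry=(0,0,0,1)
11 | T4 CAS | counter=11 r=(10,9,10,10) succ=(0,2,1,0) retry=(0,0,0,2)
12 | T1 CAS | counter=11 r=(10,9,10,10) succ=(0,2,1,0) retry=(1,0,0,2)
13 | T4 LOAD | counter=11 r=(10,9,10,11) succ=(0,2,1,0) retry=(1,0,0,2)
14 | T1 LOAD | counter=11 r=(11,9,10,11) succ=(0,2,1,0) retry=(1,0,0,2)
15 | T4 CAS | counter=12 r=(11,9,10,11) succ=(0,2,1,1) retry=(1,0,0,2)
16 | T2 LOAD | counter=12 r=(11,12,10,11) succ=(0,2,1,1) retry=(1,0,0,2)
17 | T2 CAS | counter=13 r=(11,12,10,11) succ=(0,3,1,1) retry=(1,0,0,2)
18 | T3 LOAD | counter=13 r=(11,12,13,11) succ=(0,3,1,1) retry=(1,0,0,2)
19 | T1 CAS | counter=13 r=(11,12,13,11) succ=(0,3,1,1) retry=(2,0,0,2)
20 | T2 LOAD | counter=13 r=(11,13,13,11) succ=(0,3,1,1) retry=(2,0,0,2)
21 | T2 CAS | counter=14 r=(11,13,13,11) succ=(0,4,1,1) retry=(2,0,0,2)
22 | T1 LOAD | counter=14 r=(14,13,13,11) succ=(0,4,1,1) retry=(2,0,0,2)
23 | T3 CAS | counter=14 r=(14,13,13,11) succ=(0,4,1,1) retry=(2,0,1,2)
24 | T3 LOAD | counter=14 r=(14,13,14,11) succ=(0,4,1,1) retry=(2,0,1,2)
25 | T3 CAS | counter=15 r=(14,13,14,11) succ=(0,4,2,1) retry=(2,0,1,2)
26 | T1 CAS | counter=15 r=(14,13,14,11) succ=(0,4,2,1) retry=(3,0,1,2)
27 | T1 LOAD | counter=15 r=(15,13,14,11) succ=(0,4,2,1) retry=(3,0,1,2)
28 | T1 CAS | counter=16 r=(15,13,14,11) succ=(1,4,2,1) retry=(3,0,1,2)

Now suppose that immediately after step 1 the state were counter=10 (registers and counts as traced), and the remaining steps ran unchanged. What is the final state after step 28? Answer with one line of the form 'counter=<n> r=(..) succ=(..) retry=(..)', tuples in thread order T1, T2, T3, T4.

counter=17 r=(16,14,15,12) succ=(1,3,2,1) retry=(3,1,1,2)

state after step 1 := counter=10 r=(0,8,0,0) succ=(0,0,0,0) retry=(0,0,0,0)
2 | T4 LOAD | counter=10 r=(0,8,0,10) succ=(0,0,0,0) retry=(0,0,0,0)
3 | T2 CAS | counter=10 r=(0,8,0,10) succ=(0,0,0,0) retry=(0,1,0,0)
4 | T2 LOAD | counter=10 r=(0,10,0,10) succ=(0,0,0,0) retry=(0,1,0,0)
5 | T2 CAS | counter=11 r=(0,10,0,10) succ=(0,1,0,0) retry=(0,1,0,0)
6 | T4 CAS | counter=11 r=(0,10,0,10) succ=(0,1,0,0) retry=(0,1,0,1)
7 | T4 LOAD | counter=11 r=(0,10,0,11) succ=(0,1,0,0) retry=(0,1,0,1)
8 | T1 LOAD | counter=11 r=(11,10,0,11) succ=(0,1,0,0) retry=(0,1,0,1)
9 | T3 LOAD | counter=11 r=(11,10,11,11) succ=(0,1,0,0) retry=(0,1,0,1)
10 | T3 CAS | counter=12 r=(11,10,11,11) succ=(0,1,1,0) retry=(0,1,0,1)
11 | T4 CAS | counter=12 r=(11,10,11,11) succ=(0,1,1,0) retry=(0,1,0,2)
12 | T1 CAS | counter=12 r=(11,10,11,11) succ=(0,1,1,0) retry=(1,1,0,2)
13 | T4 LOAD | counter=12 r=(11,10,11,12) succ=(0,1,1,0) retry=(1,1,0,2)
14 | T1 LOAD | counter=12 r=(12,10,11,12) succ=(0,1,1,0) retry=(1,1,0,2)
15 | T4 CAS | counter=13 r=(12,10,11,12) succ=(0,1,1,1) retry=(1,1,0,2)
16 | T2 LOAD | counter=13 r=(12,13,11,12) succ=(0,1,1,1) retry=(1,1,0,2)
17 | T2 CAS | counter=14 r=(12,13,11,12) succ=(0,2,1,1) retry=(1,1,0,2)
18 | T3 LOAD | counter=14 r=(12,13,14,12) succ=(0,2,1,1) retry=(1,1,0,2)
19 | T1 CAS | counter=14 r=(12,13,14,12) succ=(0,2,1,1) retry=(2,1,0,2)
20 | T2 LOAD | counter=14 r=(12,14,14,12) succ=(0,2,1,1) retry=(2,1,0,2)
21 | T2 CAS | counter=15 r=(12,14,14,12) succ=(0,3,1,1) retry=(2,1,0,2)
22 | T1 LOAD | counter=15 r=(15,14,14,12) succ=(0,3,1,1) retry=(2,1,0,2)
23 | T3 CAS | counter=15 r=(15,14,14,12) succ=(0,3,1,1) retry=(2,1,1,2)
24 | T3 LOAD | counter=15 r=(15,14,15,12) succ=(0,3,1,1) retry=(2,1,1,2)
25 | T3 CAS | counter=16 r=(15,14,15,12) succ=(0,3,2,1) retry=(2,1,1,2)
26 | T1 CAS | counter=16 r=(15,14,15,12) succ=(0,3,2,1) retry=(3,1,1,2)
27 | T1 LOAD | counter=16 r=(16,14,15,12) succ=(0,3,2,1) retry=(3,1,1,2)
28 | T1 CAS | counter=17 r=(16,14,15,12) succ=(1,3,2,1) retry=(3,1,1,2)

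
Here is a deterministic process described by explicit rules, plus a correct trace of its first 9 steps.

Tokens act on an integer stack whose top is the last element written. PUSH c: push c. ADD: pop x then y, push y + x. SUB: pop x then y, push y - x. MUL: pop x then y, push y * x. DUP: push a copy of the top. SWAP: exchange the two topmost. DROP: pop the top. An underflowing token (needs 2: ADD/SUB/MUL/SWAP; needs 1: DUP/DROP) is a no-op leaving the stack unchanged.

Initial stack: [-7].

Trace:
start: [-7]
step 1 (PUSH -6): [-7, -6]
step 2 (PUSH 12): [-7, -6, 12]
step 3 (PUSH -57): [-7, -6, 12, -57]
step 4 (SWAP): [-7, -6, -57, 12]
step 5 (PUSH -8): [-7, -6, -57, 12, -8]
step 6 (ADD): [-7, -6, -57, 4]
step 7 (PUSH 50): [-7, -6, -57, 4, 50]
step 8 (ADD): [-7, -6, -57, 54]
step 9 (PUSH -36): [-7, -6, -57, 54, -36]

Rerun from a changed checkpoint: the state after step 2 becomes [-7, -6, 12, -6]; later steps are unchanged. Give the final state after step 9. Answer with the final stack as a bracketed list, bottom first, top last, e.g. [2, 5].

state after step 2 := [-7, -6, 12, -6]
step 3 (PUSH -57): [-7, -6, 12, -6, -57]
step 4 (SWAP): [-7, -6, 12, -57, -6]
step 5 (PUSH -8): [-7, -6, 12, -57, -6, -8]
step 6 (ADD): [-7, -6, 12, -57, -14]
step 7 (PUSH 50): [-7, -6, 12, -57, -14, 50]
step 8 (ADD): [-7, -6, 12, -57, 36]
step 9 (PUSH -36): [-7, -6, 12, -57, 36, -36]

[-7, -6, 12, -57, 36, -36]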